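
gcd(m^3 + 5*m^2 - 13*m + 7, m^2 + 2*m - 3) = m - 1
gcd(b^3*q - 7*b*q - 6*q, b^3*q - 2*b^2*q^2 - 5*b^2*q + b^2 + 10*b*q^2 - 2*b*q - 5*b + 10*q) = 1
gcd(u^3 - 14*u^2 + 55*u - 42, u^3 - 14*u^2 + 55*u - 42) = u^3 - 14*u^2 + 55*u - 42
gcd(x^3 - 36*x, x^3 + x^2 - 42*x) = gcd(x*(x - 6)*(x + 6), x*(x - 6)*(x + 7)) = x^2 - 6*x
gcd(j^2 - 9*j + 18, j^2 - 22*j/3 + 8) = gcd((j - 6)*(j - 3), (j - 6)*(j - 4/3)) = j - 6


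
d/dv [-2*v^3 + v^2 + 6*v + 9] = -6*v^2 + 2*v + 6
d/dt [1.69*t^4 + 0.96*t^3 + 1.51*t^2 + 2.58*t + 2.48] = 6.76*t^3 + 2.88*t^2 + 3.02*t + 2.58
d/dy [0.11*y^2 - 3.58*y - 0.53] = 0.22*y - 3.58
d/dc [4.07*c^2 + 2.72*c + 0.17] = 8.14*c + 2.72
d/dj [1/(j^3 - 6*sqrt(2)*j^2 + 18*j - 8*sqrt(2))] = 3*(-j^2 + 4*sqrt(2)*j - 6)/(j^3 - 6*sqrt(2)*j^2 + 18*j - 8*sqrt(2))^2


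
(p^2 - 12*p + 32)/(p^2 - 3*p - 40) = (p - 4)/(p + 5)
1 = 1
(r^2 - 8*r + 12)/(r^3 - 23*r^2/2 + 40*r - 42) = 2/(2*r - 7)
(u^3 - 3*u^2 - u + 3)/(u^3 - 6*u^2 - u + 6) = (u - 3)/(u - 6)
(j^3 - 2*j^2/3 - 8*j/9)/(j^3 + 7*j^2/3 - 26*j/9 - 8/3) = j/(j + 3)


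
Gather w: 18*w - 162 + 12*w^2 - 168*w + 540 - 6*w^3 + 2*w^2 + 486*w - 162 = -6*w^3 + 14*w^2 + 336*w + 216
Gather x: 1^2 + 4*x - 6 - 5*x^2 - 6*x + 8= -5*x^2 - 2*x + 3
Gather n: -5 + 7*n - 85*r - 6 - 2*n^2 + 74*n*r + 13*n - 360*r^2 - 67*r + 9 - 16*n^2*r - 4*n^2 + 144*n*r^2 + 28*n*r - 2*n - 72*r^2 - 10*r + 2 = n^2*(-16*r - 6) + n*(144*r^2 + 102*r + 18) - 432*r^2 - 162*r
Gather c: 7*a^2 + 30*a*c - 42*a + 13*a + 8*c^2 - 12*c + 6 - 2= 7*a^2 - 29*a + 8*c^2 + c*(30*a - 12) + 4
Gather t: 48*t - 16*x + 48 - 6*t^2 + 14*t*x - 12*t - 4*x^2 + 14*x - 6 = -6*t^2 + t*(14*x + 36) - 4*x^2 - 2*x + 42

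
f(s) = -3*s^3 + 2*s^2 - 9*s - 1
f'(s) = -9*s^2 + 4*s - 9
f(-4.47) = 347.14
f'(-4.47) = -206.71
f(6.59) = -832.03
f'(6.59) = -373.49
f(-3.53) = 187.65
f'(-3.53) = -135.27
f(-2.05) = 51.70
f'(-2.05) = -55.02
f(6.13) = -672.06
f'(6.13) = -322.67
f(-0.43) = 3.48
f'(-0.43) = -12.38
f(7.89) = -1421.01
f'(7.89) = -537.71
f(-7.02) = 1198.59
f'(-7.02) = -480.60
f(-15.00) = 10709.00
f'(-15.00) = -2094.00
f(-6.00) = 773.00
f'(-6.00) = -357.00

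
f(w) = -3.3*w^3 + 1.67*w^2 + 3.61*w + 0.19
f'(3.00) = -75.47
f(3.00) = -63.05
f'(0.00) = 3.61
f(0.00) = 0.19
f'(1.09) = -4.51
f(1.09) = 1.84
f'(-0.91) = -7.63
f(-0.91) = 0.77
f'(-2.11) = -47.51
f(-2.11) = 31.01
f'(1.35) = -9.92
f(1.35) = -0.01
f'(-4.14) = -179.90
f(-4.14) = 248.03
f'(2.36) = -43.65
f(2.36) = -25.37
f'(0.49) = 2.87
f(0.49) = 1.97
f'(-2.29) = -55.96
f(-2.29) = 40.31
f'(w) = -9.9*w^2 + 3.34*w + 3.61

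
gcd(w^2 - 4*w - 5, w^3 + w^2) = w + 1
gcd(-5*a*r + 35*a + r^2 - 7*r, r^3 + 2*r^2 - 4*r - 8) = 1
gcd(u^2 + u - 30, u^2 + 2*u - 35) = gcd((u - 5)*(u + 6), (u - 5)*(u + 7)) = u - 5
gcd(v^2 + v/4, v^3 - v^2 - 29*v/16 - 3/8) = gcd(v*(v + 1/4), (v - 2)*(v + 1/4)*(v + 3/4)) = v + 1/4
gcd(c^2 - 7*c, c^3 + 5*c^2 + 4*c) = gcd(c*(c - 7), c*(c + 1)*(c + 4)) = c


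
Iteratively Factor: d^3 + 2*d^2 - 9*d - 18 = (d - 3)*(d^2 + 5*d + 6) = (d - 3)*(d + 2)*(d + 3)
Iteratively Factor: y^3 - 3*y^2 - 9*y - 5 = (y - 5)*(y^2 + 2*y + 1) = (y - 5)*(y + 1)*(y + 1)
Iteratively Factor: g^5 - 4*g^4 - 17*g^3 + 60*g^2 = (g - 5)*(g^4 + g^3 - 12*g^2) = (g - 5)*(g - 3)*(g^3 + 4*g^2) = (g - 5)*(g - 3)*(g + 4)*(g^2) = g*(g - 5)*(g - 3)*(g + 4)*(g)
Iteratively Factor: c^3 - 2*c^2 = (c)*(c^2 - 2*c) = c^2*(c - 2)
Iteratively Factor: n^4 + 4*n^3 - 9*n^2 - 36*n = (n + 3)*(n^3 + n^2 - 12*n) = n*(n + 3)*(n^2 + n - 12) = n*(n + 3)*(n + 4)*(n - 3)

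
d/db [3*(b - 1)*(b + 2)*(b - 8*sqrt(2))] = 9*b^2 - 48*sqrt(2)*b + 6*b - 24*sqrt(2) - 6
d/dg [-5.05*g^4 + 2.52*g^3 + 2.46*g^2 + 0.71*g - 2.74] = -20.2*g^3 + 7.56*g^2 + 4.92*g + 0.71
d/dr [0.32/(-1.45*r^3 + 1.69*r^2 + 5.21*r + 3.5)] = (1.392*r^2 - 1.0816*r - 1.6672)/(-1.45*r^3 + 1.69*r^2 + 5.21*r + 3.5)^2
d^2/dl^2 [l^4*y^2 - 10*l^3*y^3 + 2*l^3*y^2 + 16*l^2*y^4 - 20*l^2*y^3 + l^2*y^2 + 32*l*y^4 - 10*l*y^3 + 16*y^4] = y^2*(12*l^2 - 60*l*y + 12*l + 32*y^2 - 40*y + 2)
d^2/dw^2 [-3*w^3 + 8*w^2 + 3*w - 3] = 16 - 18*w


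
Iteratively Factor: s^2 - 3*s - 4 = (s - 4)*(s + 1)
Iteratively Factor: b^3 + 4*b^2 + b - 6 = (b + 3)*(b^2 + b - 2) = (b - 1)*(b + 3)*(b + 2)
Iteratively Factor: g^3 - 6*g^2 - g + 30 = (g + 2)*(g^2 - 8*g + 15) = (g - 3)*(g + 2)*(g - 5)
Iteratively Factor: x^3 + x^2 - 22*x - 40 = (x - 5)*(x^2 + 6*x + 8) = (x - 5)*(x + 4)*(x + 2)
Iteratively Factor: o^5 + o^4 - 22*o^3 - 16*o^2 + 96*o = (o - 4)*(o^4 + 5*o^3 - 2*o^2 - 24*o) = (o - 4)*(o - 2)*(o^3 + 7*o^2 + 12*o) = o*(o - 4)*(o - 2)*(o^2 + 7*o + 12) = o*(o - 4)*(o - 2)*(o + 3)*(o + 4)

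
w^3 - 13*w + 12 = (w - 3)*(w - 1)*(w + 4)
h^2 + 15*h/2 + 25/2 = (h + 5/2)*(h + 5)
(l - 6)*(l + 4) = l^2 - 2*l - 24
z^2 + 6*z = z*(z + 6)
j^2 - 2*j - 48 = (j - 8)*(j + 6)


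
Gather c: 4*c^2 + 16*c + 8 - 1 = 4*c^2 + 16*c + 7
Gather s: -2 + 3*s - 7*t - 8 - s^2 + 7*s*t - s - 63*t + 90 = -s^2 + s*(7*t + 2) - 70*t + 80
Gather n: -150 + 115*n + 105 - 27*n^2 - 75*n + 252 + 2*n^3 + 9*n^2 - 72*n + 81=2*n^3 - 18*n^2 - 32*n + 288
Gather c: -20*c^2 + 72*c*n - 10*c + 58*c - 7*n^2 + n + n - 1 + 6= -20*c^2 + c*(72*n + 48) - 7*n^2 + 2*n + 5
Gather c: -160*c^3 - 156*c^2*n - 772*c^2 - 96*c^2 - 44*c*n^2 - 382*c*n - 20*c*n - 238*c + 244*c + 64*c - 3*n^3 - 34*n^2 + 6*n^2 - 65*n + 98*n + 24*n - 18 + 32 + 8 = -160*c^3 + c^2*(-156*n - 868) + c*(-44*n^2 - 402*n + 70) - 3*n^3 - 28*n^2 + 57*n + 22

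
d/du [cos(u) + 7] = -sin(u)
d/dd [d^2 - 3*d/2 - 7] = 2*d - 3/2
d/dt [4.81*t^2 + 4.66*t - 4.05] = 9.62*t + 4.66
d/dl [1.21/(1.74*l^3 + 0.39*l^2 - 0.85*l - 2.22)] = (-6.3162*l^2 - 0.9438*l + 1.0285)/(1.74*l^3 + 0.39*l^2 - 0.85*l - 2.22)^2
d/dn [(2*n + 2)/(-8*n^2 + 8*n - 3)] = 2*(8*n^2 + 16*n - 11)/(64*n^4 - 128*n^3 + 112*n^2 - 48*n + 9)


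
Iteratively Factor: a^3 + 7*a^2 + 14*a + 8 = (a + 4)*(a^2 + 3*a + 2) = (a + 2)*(a + 4)*(a + 1)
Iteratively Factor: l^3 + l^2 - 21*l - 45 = (l - 5)*(l^2 + 6*l + 9) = (l - 5)*(l + 3)*(l + 3)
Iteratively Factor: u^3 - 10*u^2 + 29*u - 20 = (u - 5)*(u^2 - 5*u + 4) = (u - 5)*(u - 4)*(u - 1)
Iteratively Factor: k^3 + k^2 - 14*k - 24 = (k + 2)*(k^2 - k - 12) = (k - 4)*(k + 2)*(k + 3)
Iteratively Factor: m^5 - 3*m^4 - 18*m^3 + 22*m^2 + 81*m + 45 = (m - 5)*(m^4 + 2*m^3 - 8*m^2 - 18*m - 9) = (m - 5)*(m + 1)*(m^3 + m^2 - 9*m - 9) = (m - 5)*(m + 1)*(m + 3)*(m^2 - 2*m - 3) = (m - 5)*(m - 3)*(m + 1)*(m + 3)*(m + 1)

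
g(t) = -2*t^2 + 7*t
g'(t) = 7 - 4*t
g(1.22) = 5.56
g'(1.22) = 2.12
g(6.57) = -40.34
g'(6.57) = -19.28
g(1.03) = 5.09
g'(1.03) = 2.88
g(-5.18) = -89.92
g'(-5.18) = 27.72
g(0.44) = 2.69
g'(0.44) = 5.24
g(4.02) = -4.18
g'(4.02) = -9.08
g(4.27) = -6.58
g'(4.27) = -10.08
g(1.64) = 6.10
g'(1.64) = 0.44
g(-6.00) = -114.00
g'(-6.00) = 31.00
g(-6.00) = -114.00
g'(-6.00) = 31.00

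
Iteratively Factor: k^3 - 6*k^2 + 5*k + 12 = (k - 3)*(k^2 - 3*k - 4) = (k - 3)*(k + 1)*(k - 4)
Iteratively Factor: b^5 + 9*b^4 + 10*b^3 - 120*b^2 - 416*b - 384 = (b + 4)*(b^4 + 5*b^3 - 10*b^2 - 80*b - 96) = (b - 4)*(b + 4)*(b^3 + 9*b^2 + 26*b + 24) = (b - 4)*(b + 3)*(b + 4)*(b^2 + 6*b + 8) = (b - 4)*(b + 2)*(b + 3)*(b + 4)*(b + 4)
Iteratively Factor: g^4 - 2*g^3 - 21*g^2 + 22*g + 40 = (g + 4)*(g^3 - 6*g^2 + 3*g + 10) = (g - 2)*(g + 4)*(g^2 - 4*g - 5) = (g - 5)*(g - 2)*(g + 4)*(g + 1)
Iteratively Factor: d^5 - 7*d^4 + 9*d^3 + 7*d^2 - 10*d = (d - 1)*(d^4 - 6*d^3 + 3*d^2 + 10*d) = (d - 2)*(d - 1)*(d^3 - 4*d^2 - 5*d) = (d - 2)*(d - 1)*(d + 1)*(d^2 - 5*d) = (d - 5)*(d - 2)*(d - 1)*(d + 1)*(d)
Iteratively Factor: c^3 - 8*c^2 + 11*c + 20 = (c - 4)*(c^2 - 4*c - 5) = (c - 4)*(c + 1)*(c - 5)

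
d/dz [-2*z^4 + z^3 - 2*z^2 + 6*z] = -8*z^3 + 3*z^2 - 4*z + 6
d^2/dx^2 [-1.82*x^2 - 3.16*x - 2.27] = -3.64000000000000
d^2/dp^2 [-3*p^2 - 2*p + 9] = -6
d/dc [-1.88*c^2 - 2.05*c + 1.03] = -3.76*c - 2.05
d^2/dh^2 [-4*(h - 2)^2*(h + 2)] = 16 - 24*h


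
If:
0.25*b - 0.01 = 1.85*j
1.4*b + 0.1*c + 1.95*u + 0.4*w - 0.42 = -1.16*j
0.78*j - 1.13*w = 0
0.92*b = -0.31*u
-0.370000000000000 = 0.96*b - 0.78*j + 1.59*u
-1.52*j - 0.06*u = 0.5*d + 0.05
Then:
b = 0.10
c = 8.34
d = -0.09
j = 0.01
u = -0.29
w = 0.01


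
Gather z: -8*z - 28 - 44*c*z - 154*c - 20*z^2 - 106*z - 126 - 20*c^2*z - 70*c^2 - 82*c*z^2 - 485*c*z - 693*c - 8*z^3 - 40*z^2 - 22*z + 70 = -70*c^2 - 847*c - 8*z^3 + z^2*(-82*c - 60) + z*(-20*c^2 - 529*c - 136) - 84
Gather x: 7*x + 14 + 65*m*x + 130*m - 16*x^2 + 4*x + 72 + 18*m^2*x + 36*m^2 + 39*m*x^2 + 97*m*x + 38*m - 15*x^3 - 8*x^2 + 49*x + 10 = 36*m^2 + 168*m - 15*x^3 + x^2*(39*m - 24) + x*(18*m^2 + 162*m + 60) + 96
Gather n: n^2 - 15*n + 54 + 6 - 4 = n^2 - 15*n + 56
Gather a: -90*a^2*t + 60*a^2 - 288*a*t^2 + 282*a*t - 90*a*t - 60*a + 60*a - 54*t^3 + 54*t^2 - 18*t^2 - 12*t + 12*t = a^2*(60 - 90*t) + a*(-288*t^2 + 192*t) - 54*t^3 + 36*t^2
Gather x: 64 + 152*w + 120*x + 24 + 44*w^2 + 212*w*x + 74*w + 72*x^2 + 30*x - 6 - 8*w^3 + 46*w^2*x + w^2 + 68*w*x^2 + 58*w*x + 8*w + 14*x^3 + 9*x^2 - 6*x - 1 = -8*w^3 + 45*w^2 + 234*w + 14*x^3 + x^2*(68*w + 81) + x*(46*w^2 + 270*w + 144) + 81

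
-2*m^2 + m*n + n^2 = (-m + n)*(2*m + n)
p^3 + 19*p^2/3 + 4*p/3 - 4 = (p - 2/3)*(p + 1)*(p + 6)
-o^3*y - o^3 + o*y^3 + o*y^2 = (-o + y)*(o + y)*(o*y + o)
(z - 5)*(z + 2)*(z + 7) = z^3 + 4*z^2 - 31*z - 70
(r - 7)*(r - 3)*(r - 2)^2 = r^4 - 14*r^3 + 65*r^2 - 124*r + 84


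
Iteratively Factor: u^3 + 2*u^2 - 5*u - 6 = (u + 3)*(u^2 - u - 2) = (u + 1)*(u + 3)*(u - 2)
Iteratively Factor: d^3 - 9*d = (d + 3)*(d^2 - 3*d) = (d - 3)*(d + 3)*(d)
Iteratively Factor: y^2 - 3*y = (y)*(y - 3)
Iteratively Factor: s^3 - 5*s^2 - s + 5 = (s - 5)*(s^2 - 1) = (s - 5)*(s + 1)*(s - 1)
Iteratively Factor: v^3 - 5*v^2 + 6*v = (v - 3)*(v^2 - 2*v) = (v - 3)*(v - 2)*(v)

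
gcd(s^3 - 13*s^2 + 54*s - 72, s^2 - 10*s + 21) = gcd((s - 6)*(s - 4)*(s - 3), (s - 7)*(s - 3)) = s - 3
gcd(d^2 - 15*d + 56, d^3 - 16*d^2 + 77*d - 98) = d - 7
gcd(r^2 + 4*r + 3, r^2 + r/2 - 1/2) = r + 1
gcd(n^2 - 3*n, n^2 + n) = n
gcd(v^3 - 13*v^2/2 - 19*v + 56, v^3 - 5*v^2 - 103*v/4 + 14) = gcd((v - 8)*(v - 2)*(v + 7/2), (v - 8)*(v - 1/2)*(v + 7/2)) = v^2 - 9*v/2 - 28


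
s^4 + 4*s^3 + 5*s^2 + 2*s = s*(s + 1)^2*(s + 2)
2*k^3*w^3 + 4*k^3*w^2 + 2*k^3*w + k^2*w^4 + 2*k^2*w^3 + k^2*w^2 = w*(2*k + w)*(k*w + k)^2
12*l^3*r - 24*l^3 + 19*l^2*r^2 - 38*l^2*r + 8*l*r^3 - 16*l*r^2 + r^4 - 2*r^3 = (l + r)*(3*l + r)*(4*l + r)*(r - 2)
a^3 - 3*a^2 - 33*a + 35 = (a - 7)*(a - 1)*(a + 5)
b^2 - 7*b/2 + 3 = (b - 2)*(b - 3/2)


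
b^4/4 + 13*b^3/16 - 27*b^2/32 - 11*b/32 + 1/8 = (b/4 + 1)*(b - 1)*(b - 1/4)*(b + 1/2)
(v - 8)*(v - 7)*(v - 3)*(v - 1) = v^4 - 19*v^3 + 119*v^2 - 269*v + 168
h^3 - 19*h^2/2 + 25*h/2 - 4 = (h - 8)*(h - 1)*(h - 1/2)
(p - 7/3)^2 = p^2 - 14*p/3 + 49/9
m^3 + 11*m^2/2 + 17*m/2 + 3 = (m + 1/2)*(m + 2)*(m + 3)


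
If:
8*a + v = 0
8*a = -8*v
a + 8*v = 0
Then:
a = 0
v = 0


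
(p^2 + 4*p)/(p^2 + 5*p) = (p + 4)/(p + 5)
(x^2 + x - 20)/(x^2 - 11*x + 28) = (x + 5)/(x - 7)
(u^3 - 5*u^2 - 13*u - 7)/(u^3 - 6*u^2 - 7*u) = (u + 1)/u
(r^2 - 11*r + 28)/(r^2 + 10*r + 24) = (r^2 - 11*r + 28)/(r^2 + 10*r + 24)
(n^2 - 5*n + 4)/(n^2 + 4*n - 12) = (n^2 - 5*n + 4)/(n^2 + 4*n - 12)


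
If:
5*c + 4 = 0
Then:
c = -4/5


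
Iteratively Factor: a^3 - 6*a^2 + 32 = (a + 2)*(a^2 - 8*a + 16) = (a - 4)*(a + 2)*(a - 4)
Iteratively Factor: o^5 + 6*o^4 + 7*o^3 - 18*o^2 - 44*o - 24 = (o - 2)*(o^4 + 8*o^3 + 23*o^2 + 28*o + 12) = (o - 2)*(o + 1)*(o^3 + 7*o^2 + 16*o + 12) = (o - 2)*(o + 1)*(o + 3)*(o^2 + 4*o + 4) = (o - 2)*(o + 1)*(o + 2)*(o + 3)*(o + 2)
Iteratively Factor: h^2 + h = (h + 1)*(h)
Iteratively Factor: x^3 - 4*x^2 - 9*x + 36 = (x + 3)*(x^2 - 7*x + 12) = (x - 3)*(x + 3)*(x - 4)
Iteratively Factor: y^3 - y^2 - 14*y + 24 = (y + 4)*(y^2 - 5*y + 6) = (y - 3)*(y + 4)*(y - 2)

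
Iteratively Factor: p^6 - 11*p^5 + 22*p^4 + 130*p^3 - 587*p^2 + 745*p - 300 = (p - 5)*(p^5 - 6*p^4 - 8*p^3 + 90*p^2 - 137*p + 60) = (p - 5)*(p + 4)*(p^4 - 10*p^3 + 32*p^2 - 38*p + 15) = (p - 5)*(p - 1)*(p + 4)*(p^3 - 9*p^2 + 23*p - 15) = (p - 5)^2*(p - 1)*(p + 4)*(p^2 - 4*p + 3) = (p - 5)^2*(p - 1)^2*(p + 4)*(p - 3)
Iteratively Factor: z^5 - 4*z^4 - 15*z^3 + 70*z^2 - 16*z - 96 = (z - 3)*(z^4 - z^3 - 18*z^2 + 16*z + 32) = (z - 4)*(z - 3)*(z^3 + 3*z^2 - 6*z - 8) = (z - 4)*(z - 3)*(z + 1)*(z^2 + 2*z - 8) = (z - 4)*(z - 3)*(z - 2)*(z + 1)*(z + 4)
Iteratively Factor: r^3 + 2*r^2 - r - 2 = (r + 1)*(r^2 + r - 2) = (r - 1)*(r + 1)*(r + 2)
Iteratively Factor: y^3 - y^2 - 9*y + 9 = (y - 1)*(y^2 - 9) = (y - 1)*(y + 3)*(y - 3)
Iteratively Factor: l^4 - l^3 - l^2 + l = (l + 1)*(l^3 - 2*l^2 + l) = (l - 1)*(l + 1)*(l^2 - l) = l*(l - 1)*(l + 1)*(l - 1)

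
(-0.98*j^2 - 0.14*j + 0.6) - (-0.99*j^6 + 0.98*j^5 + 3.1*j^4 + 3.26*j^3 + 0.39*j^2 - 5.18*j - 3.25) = 0.99*j^6 - 0.98*j^5 - 3.1*j^4 - 3.26*j^3 - 1.37*j^2 + 5.04*j + 3.85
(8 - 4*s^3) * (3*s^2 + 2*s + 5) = -12*s^5 - 8*s^4 - 20*s^3 + 24*s^2 + 16*s + 40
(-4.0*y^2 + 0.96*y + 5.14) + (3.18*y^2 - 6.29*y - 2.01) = -0.82*y^2 - 5.33*y + 3.13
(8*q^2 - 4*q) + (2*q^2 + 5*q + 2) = 10*q^2 + q + 2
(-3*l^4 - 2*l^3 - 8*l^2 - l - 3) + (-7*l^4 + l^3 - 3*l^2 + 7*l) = -10*l^4 - l^3 - 11*l^2 + 6*l - 3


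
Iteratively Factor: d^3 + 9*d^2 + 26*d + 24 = (d + 4)*(d^2 + 5*d + 6) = (d + 3)*(d + 4)*(d + 2)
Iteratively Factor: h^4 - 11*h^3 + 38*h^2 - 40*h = (h - 4)*(h^3 - 7*h^2 + 10*h) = (h - 5)*(h - 4)*(h^2 - 2*h) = (h - 5)*(h - 4)*(h - 2)*(h)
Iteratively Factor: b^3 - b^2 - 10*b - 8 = (b - 4)*(b^2 + 3*b + 2) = (b - 4)*(b + 1)*(b + 2)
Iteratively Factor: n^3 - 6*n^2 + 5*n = (n - 1)*(n^2 - 5*n) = (n - 5)*(n - 1)*(n)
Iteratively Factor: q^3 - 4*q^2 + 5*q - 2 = (q - 2)*(q^2 - 2*q + 1) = (q - 2)*(q - 1)*(q - 1)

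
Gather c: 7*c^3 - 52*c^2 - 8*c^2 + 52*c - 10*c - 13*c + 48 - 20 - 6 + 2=7*c^3 - 60*c^2 + 29*c + 24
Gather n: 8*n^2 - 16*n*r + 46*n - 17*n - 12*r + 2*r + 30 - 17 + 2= 8*n^2 + n*(29 - 16*r) - 10*r + 15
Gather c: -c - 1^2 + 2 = 1 - c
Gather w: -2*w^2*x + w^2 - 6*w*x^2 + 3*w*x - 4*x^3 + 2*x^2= w^2*(1 - 2*x) + w*(-6*x^2 + 3*x) - 4*x^3 + 2*x^2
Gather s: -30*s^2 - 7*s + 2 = -30*s^2 - 7*s + 2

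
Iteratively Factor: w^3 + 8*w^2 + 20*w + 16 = (w + 2)*(w^2 + 6*w + 8) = (w + 2)*(w + 4)*(w + 2)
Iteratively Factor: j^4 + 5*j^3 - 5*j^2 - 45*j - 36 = (j + 1)*(j^3 + 4*j^2 - 9*j - 36) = (j + 1)*(j + 3)*(j^2 + j - 12) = (j + 1)*(j + 3)*(j + 4)*(j - 3)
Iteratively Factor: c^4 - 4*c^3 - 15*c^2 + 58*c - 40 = (c - 5)*(c^3 + c^2 - 10*c + 8) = (c - 5)*(c - 1)*(c^2 + 2*c - 8) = (c - 5)*(c - 2)*(c - 1)*(c + 4)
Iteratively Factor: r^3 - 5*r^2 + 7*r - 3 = (r - 1)*(r^2 - 4*r + 3) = (r - 1)^2*(r - 3)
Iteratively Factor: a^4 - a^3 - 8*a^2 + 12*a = (a + 3)*(a^3 - 4*a^2 + 4*a) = a*(a + 3)*(a^2 - 4*a + 4) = a*(a - 2)*(a + 3)*(a - 2)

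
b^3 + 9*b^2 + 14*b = b*(b + 2)*(b + 7)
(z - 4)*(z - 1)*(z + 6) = z^3 + z^2 - 26*z + 24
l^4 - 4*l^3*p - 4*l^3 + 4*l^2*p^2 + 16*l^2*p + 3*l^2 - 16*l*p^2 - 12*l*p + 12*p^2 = (l - 3)*(l - 1)*(l - 2*p)^2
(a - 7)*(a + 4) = a^2 - 3*a - 28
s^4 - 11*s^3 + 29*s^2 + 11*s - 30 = (s - 6)*(s - 5)*(s - 1)*(s + 1)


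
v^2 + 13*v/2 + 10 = (v + 5/2)*(v + 4)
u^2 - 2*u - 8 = (u - 4)*(u + 2)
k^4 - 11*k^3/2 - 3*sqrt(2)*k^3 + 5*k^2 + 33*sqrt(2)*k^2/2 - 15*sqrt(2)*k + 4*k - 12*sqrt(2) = (k - 4)*(k - 2)*(k + 1/2)*(k - 3*sqrt(2))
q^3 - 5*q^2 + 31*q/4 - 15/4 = (q - 5/2)*(q - 3/2)*(q - 1)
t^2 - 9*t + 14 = (t - 7)*(t - 2)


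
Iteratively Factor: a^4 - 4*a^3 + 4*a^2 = (a - 2)*(a^3 - 2*a^2) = a*(a - 2)*(a^2 - 2*a) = a^2*(a - 2)*(a - 2)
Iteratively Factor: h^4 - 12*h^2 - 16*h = (h - 4)*(h^3 + 4*h^2 + 4*h) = (h - 4)*(h + 2)*(h^2 + 2*h) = h*(h - 4)*(h + 2)*(h + 2)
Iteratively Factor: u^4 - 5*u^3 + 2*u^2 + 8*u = (u - 4)*(u^3 - u^2 - 2*u) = (u - 4)*(u - 2)*(u^2 + u) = (u - 4)*(u - 2)*(u + 1)*(u)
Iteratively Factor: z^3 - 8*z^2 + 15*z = (z - 5)*(z^2 - 3*z) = (z - 5)*(z - 3)*(z)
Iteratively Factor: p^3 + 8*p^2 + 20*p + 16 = (p + 2)*(p^2 + 6*p + 8) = (p + 2)*(p + 4)*(p + 2)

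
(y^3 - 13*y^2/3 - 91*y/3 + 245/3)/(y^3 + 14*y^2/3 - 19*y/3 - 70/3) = (y - 7)/(y + 2)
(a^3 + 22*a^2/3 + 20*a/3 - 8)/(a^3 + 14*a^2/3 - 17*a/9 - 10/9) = 3*(a^2 + 8*a + 12)/(3*a^2 + 16*a + 5)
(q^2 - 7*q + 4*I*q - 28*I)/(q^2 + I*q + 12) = (q - 7)/(q - 3*I)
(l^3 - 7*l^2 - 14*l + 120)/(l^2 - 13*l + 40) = (l^2 - 2*l - 24)/(l - 8)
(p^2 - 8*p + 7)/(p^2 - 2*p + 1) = (p - 7)/(p - 1)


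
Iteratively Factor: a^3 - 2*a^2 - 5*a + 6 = (a - 3)*(a^2 + a - 2) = (a - 3)*(a - 1)*(a + 2)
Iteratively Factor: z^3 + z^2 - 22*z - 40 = (z + 2)*(z^2 - z - 20) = (z - 5)*(z + 2)*(z + 4)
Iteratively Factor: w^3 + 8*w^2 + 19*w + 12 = (w + 3)*(w^2 + 5*w + 4) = (w + 3)*(w + 4)*(w + 1)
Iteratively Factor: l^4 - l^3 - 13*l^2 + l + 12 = (l + 3)*(l^3 - 4*l^2 - l + 4) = (l - 1)*(l + 3)*(l^2 - 3*l - 4) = (l - 4)*(l - 1)*(l + 3)*(l + 1)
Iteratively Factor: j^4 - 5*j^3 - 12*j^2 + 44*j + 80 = (j + 2)*(j^3 - 7*j^2 + 2*j + 40) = (j - 4)*(j + 2)*(j^2 - 3*j - 10) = (j - 5)*(j - 4)*(j + 2)*(j + 2)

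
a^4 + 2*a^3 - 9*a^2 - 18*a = a*(a - 3)*(a + 2)*(a + 3)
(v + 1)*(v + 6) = v^2 + 7*v + 6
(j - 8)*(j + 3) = j^2 - 5*j - 24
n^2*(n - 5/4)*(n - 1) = n^4 - 9*n^3/4 + 5*n^2/4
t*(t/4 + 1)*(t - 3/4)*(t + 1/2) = t^4/4 + 15*t^3/16 - 11*t^2/32 - 3*t/8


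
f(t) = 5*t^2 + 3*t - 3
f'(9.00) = 93.00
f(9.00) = 429.00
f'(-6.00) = -57.00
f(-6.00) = 159.00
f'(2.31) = 26.10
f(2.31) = 30.61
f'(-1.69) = -13.90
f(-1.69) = 6.21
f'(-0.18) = 1.20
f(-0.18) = -3.38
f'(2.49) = 27.90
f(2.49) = 35.47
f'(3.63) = 39.30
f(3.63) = 73.77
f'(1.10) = 14.00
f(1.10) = 6.35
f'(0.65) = 9.50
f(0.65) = 1.06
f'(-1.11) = -8.10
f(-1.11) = -0.17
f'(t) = 10*t + 3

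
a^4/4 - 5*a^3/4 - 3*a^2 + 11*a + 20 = (a/2 + 1)^2*(a - 5)*(a - 4)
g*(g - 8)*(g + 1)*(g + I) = g^4 - 7*g^3 + I*g^3 - 8*g^2 - 7*I*g^2 - 8*I*g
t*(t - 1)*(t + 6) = t^3 + 5*t^2 - 6*t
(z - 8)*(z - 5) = z^2 - 13*z + 40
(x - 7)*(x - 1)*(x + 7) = x^3 - x^2 - 49*x + 49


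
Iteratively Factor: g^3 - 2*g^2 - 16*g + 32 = (g - 2)*(g^2 - 16) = (g - 2)*(g + 4)*(g - 4)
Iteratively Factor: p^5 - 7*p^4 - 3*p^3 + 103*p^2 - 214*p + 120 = (p - 3)*(p^4 - 4*p^3 - 15*p^2 + 58*p - 40) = (p - 3)*(p - 1)*(p^3 - 3*p^2 - 18*p + 40) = (p - 5)*(p - 3)*(p - 1)*(p^2 + 2*p - 8) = (p - 5)*(p - 3)*(p - 1)*(p + 4)*(p - 2)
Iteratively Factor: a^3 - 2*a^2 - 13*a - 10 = (a + 2)*(a^2 - 4*a - 5) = (a - 5)*(a + 2)*(a + 1)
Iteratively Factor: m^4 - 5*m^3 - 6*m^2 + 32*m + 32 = (m - 4)*(m^3 - m^2 - 10*m - 8) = (m - 4)*(m + 2)*(m^2 - 3*m - 4) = (m - 4)*(m + 1)*(m + 2)*(m - 4)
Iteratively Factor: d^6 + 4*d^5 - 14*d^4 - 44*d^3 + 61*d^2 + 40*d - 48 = (d - 3)*(d^5 + 7*d^4 + 7*d^3 - 23*d^2 - 8*d + 16) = (d - 3)*(d - 1)*(d^4 + 8*d^3 + 15*d^2 - 8*d - 16) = (d - 3)*(d - 1)*(d + 4)*(d^3 + 4*d^2 - d - 4) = (d - 3)*(d - 1)^2*(d + 4)*(d^2 + 5*d + 4) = (d - 3)*(d - 1)^2*(d + 1)*(d + 4)*(d + 4)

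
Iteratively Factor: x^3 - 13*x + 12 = (x - 3)*(x^2 + 3*x - 4) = (x - 3)*(x + 4)*(x - 1)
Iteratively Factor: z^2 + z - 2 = (z + 2)*(z - 1)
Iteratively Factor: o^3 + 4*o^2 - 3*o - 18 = (o + 3)*(o^2 + o - 6) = (o + 3)^2*(o - 2)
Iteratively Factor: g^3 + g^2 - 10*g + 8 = (g - 1)*(g^2 + 2*g - 8) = (g - 1)*(g + 4)*(g - 2)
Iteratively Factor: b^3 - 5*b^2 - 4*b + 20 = (b - 5)*(b^2 - 4) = (b - 5)*(b + 2)*(b - 2)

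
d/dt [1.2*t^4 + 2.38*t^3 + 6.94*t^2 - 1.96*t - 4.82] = 4.8*t^3 + 7.14*t^2 + 13.88*t - 1.96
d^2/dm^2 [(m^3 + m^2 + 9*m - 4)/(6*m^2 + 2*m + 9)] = 2*(262*m^3 - 540*m^2 - 1359*m + 119)/(216*m^6 + 216*m^5 + 1044*m^4 + 656*m^3 + 1566*m^2 + 486*m + 729)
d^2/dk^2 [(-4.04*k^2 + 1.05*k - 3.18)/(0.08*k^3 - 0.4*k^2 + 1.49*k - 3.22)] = (-0.0517119999999999*k^6 + 0.0403199999999995*k^5 + 2.443584*k^4 - 17.671696*k^3 + 29.139744*k^2 - 1.65772799999999*k - 79.629448)/(0.000512*k^9 - 0.00768*k^8 + 0.067008*k^7 - 0.411904*k^6 + 1.866264*k^5 - 6.512664*k^4 + 17.311085*k^3 - 33.888246*k^2 + 46.346748*k - 33.386248)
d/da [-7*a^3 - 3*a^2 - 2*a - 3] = -21*a^2 - 6*a - 2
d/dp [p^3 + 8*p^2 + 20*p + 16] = 3*p^2 + 16*p + 20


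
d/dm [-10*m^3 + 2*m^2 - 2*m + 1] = -30*m^2 + 4*m - 2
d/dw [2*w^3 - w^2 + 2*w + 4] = 6*w^2 - 2*w + 2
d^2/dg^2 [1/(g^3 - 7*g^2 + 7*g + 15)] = 2*((7 - 3*g)*(g^3 - 7*g^2 + 7*g + 15) + (3*g^2 - 14*g + 7)^2)/(g^3 - 7*g^2 + 7*g + 15)^3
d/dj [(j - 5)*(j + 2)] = 2*j - 3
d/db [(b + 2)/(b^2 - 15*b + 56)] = (b^2 - 15*b - (b + 2)*(2*b - 15) + 56)/(b^2 - 15*b + 56)^2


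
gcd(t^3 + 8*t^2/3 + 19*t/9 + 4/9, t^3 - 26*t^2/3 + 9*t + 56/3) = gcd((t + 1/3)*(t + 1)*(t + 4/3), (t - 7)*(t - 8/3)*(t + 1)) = t + 1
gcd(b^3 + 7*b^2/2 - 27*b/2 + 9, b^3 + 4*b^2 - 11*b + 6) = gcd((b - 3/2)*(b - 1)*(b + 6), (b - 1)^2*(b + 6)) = b^2 + 5*b - 6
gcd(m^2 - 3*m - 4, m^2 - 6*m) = 1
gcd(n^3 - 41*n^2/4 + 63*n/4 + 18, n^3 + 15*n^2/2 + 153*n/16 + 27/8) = n + 3/4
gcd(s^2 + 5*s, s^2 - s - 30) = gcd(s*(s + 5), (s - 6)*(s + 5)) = s + 5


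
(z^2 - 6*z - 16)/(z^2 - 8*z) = (z + 2)/z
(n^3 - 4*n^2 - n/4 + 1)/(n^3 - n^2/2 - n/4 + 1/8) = 2*(n - 4)/(2*n - 1)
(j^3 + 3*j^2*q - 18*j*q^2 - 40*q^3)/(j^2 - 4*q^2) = (-j^2 - j*q + 20*q^2)/(-j + 2*q)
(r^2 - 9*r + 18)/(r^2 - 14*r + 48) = (r - 3)/(r - 8)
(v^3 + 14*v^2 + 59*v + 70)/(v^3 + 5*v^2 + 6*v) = (v^2 + 12*v + 35)/(v*(v + 3))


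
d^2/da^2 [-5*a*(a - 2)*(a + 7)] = -30*a - 50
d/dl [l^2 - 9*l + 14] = 2*l - 9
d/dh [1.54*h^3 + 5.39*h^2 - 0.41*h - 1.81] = 4.62*h^2 + 10.78*h - 0.41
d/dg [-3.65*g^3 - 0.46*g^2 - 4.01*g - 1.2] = -10.95*g^2 - 0.92*g - 4.01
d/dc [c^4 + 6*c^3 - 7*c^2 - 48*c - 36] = 4*c^3 + 18*c^2 - 14*c - 48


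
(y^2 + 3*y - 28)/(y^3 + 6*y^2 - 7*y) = (y - 4)/(y*(y - 1))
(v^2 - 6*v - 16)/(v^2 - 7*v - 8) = (v + 2)/(v + 1)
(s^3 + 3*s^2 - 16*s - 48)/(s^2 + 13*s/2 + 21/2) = 2*(s^2 - 16)/(2*s + 7)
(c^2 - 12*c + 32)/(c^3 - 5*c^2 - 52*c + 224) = 1/(c + 7)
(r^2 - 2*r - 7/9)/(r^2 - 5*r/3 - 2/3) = (r - 7/3)/(r - 2)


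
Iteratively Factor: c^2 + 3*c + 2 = (c + 2)*(c + 1)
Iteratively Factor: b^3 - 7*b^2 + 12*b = (b - 3)*(b^2 - 4*b) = (b - 4)*(b - 3)*(b)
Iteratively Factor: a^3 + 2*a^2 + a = (a + 1)*(a^2 + a) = (a + 1)^2*(a)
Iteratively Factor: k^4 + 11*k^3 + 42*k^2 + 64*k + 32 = (k + 1)*(k^3 + 10*k^2 + 32*k + 32) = (k + 1)*(k + 4)*(k^2 + 6*k + 8) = (k + 1)*(k + 4)^2*(k + 2)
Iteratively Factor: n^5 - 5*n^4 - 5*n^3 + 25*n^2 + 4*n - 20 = (n + 2)*(n^4 - 7*n^3 + 9*n^2 + 7*n - 10) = (n - 5)*(n + 2)*(n^3 - 2*n^2 - n + 2) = (n - 5)*(n - 2)*(n + 2)*(n^2 - 1) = (n - 5)*(n - 2)*(n - 1)*(n + 2)*(n + 1)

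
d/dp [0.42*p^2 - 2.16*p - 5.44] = 0.84*p - 2.16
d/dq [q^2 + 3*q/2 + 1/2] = 2*q + 3/2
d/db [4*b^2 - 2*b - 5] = 8*b - 2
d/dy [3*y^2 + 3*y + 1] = 6*y + 3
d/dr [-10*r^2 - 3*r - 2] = -20*r - 3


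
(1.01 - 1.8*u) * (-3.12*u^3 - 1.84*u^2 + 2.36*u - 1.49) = 5.616*u^4 + 0.1608*u^3 - 6.1064*u^2 + 5.0656*u - 1.5049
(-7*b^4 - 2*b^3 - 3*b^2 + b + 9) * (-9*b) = 63*b^5 + 18*b^4 + 27*b^3 - 9*b^2 - 81*b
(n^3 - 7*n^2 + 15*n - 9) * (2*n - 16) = 2*n^4 - 30*n^3 + 142*n^2 - 258*n + 144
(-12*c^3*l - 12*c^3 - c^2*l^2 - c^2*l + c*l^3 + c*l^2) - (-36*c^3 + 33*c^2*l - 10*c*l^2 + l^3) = -12*c^3*l + 24*c^3 - c^2*l^2 - 34*c^2*l + c*l^3 + 11*c*l^2 - l^3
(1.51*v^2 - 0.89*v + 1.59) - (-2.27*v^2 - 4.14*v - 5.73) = 3.78*v^2 + 3.25*v + 7.32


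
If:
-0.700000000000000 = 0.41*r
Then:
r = -1.71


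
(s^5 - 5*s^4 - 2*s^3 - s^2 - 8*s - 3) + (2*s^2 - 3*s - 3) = s^5 - 5*s^4 - 2*s^3 + s^2 - 11*s - 6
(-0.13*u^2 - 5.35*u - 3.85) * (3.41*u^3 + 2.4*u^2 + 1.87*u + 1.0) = -0.4433*u^5 - 18.5555*u^4 - 26.2116*u^3 - 19.3745*u^2 - 12.5495*u - 3.85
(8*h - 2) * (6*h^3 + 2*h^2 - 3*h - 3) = 48*h^4 + 4*h^3 - 28*h^2 - 18*h + 6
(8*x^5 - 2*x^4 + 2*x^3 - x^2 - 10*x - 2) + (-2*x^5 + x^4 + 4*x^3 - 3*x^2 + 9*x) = 6*x^5 - x^4 + 6*x^3 - 4*x^2 - x - 2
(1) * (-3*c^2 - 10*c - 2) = -3*c^2 - 10*c - 2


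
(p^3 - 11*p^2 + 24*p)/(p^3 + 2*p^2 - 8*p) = (p^2 - 11*p + 24)/(p^2 + 2*p - 8)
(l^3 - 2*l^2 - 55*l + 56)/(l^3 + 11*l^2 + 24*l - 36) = (l^2 - l - 56)/(l^2 + 12*l + 36)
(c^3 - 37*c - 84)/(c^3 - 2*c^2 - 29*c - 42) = (c + 4)/(c + 2)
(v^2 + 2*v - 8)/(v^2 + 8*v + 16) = (v - 2)/(v + 4)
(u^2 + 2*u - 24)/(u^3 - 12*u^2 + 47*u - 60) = (u + 6)/(u^2 - 8*u + 15)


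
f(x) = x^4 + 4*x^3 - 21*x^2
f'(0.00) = 0.00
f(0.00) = 0.00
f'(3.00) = 90.00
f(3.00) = 0.00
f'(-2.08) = 103.28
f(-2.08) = -108.13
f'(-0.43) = 19.96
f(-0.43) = -4.17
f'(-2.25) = 109.69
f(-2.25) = -126.25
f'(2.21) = 8.96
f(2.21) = -35.54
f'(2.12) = 3.01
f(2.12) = -36.07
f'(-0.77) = 37.63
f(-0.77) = -13.93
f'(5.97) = 1028.06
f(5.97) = 1372.92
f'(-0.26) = 11.66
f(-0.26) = -1.49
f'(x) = 4*x^3 + 12*x^2 - 42*x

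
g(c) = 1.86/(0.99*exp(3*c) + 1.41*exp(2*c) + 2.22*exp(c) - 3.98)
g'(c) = 1.86*(-2.97*exp(3*c) - 2.82*exp(2*c) - 2.22*exp(c))/(0.99*exp(3*c) + 1.41*exp(2*c) + 2.22*exp(c) - 3.98)^2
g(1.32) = 0.02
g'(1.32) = -0.07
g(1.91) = 0.00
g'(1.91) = -0.01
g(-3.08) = -0.48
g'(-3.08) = -0.01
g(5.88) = 0.00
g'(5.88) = -0.00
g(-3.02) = -0.48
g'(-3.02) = -0.01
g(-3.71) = -0.47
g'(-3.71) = -0.01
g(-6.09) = -0.47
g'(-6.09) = -0.00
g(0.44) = 0.28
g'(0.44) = -0.92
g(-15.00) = -0.47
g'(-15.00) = 0.00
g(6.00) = 0.00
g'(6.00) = 0.00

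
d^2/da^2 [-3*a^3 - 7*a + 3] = -18*a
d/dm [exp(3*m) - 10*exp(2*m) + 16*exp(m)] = (3*exp(2*m) - 20*exp(m) + 16)*exp(m)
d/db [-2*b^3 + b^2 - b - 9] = -6*b^2 + 2*b - 1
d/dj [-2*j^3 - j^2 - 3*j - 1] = -6*j^2 - 2*j - 3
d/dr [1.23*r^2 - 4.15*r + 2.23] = 2.46*r - 4.15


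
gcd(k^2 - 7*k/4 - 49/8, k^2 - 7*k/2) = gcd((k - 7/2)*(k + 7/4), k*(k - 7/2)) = k - 7/2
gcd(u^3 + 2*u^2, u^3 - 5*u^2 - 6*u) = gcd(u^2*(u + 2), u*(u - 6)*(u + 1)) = u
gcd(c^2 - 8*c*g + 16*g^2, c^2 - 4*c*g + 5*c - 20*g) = c - 4*g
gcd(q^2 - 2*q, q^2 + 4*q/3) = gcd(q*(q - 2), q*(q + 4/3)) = q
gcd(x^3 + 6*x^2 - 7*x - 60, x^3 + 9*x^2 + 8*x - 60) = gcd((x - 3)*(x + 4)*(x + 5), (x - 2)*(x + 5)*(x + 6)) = x + 5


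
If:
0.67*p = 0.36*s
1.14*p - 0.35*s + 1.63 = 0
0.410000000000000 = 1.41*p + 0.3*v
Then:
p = -3.34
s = -6.21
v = 17.05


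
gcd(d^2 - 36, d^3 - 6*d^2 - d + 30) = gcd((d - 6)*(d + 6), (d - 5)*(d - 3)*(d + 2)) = 1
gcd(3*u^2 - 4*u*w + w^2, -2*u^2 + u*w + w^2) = u - w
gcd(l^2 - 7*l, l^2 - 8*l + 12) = 1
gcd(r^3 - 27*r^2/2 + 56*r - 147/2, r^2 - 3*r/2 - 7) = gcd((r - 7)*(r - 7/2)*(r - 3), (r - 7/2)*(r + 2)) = r - 7/2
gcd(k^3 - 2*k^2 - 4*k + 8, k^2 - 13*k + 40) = 1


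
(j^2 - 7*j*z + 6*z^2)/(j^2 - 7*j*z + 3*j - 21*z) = (j^2 - 7*j*z + 6*z^2)/(j^2 - 7*j*z + 3*j - 21*z)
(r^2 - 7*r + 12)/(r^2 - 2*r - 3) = (r - 4)/(r + 1)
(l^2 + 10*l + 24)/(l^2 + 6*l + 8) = (l + 6)/(l + 2)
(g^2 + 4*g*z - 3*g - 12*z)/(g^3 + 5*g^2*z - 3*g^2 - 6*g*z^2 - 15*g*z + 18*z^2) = (-g - 4*z)/(-g^2 - 5*g*z + 6*z^2)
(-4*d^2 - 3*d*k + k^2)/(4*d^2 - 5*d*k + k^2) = (-d - k)/(d - k)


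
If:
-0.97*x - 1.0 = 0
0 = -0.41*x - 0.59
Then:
No Solution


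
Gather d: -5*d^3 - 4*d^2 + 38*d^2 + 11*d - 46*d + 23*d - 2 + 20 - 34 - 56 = -5*d^3 + 34*d^2 - 12*d - 72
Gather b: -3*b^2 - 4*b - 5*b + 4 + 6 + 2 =-3*b^2 - 9*b + 12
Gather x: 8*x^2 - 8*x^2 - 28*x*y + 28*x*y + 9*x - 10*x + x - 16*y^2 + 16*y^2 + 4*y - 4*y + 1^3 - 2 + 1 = 0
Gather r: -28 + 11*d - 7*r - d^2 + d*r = -d^2 + 11*d + r*(d - 7) - 28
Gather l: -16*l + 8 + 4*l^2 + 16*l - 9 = 4*l^2 - 1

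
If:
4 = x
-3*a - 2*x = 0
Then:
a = -8/3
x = 4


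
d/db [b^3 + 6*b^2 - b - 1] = 3*b^2 + 12*b - 1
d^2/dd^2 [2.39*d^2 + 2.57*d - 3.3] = 4.78000000000000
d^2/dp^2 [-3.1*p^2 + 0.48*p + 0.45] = -6.20000000000000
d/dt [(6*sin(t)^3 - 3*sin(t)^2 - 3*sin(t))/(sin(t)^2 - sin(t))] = 6*cos(t)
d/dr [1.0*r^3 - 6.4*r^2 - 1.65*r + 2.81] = 3.0*r^2 - 12.8*r - 1.65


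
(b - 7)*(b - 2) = b^2 - 9*b + 14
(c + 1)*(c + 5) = c^2 + 6*c + 5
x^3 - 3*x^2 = x^2*(x - 3)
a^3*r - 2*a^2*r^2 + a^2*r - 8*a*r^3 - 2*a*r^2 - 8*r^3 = (a - 4*r)*(a + 2*r)*(a*r + r)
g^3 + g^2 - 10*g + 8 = (g - 2)*(g - 1)*(g + 4)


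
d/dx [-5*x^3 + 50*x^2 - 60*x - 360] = -15*x^2 + 100*x - 60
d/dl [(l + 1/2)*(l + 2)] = 2*l + 5/2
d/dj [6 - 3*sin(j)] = -3*cos(j)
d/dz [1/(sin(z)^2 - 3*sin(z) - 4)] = (3 - 2*sin(z))*cos(z)/((sin(z) - 4)^2*(sin(z) + 1)^2)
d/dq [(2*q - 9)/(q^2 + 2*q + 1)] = 2*(10 - q)/(q^3 + 3*q^2 + 3*q + 1)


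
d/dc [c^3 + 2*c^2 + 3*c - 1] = 3*c^2 + 4*c + 3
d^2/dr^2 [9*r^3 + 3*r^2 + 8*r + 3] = 54*r + 6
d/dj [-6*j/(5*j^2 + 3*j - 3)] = 6*(5*j^2 + 3)/(25*j^4 + 30*j^3 - 21*j^2 - 18*j + 9)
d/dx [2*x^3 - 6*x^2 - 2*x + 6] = 6*x^2 - 12*x - 2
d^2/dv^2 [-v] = 0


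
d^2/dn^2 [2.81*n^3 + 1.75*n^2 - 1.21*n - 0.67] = 16.86*n + 3.5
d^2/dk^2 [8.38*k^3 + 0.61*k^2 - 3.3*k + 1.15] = 50.28*k + 1.22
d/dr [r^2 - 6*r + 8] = 2*r - 6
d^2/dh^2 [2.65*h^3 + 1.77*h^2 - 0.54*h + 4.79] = 15.9*h + 3.54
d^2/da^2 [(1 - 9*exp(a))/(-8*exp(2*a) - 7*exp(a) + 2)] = (576*exp(4*a) - 760*exp(3*a) + 696*exp(2*a) + 13*exp(a) + 22)*exp(a)/(512*exp(6*a) + 1344*exp(5*a) + 792*exp(4*a) - 329*exp(3*a) - 198*exp(2*a) + 84*exp(a) - 8)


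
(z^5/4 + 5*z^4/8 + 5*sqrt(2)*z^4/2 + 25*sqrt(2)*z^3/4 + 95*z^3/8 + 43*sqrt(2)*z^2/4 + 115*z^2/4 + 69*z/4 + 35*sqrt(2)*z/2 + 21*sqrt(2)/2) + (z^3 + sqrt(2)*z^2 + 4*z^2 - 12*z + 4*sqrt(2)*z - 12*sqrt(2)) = z^5/4 + 5*z^4/8 + 5*sqrt(2)*z^4/2 + 25*sqrt(2)*z^3/4 + 103*z^3/8 + 47*sqrt(2)*z^2/4 + 131*z^2/4 + 21*z/4 + 43*sqrt(2)*z/2 - 3*sqrt(2)/2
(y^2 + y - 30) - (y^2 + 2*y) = -y - 30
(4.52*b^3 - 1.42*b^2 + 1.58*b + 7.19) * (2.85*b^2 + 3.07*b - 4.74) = 12.882*b^5 + 9.8294*b^4 - 21.2812*b^3 + 32.0729*b^2 + 14.5841*b - 34.0806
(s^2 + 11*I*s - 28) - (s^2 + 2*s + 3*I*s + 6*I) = -2*s + 8*I*s - 28 - 6*I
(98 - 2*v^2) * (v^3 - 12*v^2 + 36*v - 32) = -2*v^5 + 24*v^4 + 26*v^3 - 1112*v^2 + 3528*v - 3136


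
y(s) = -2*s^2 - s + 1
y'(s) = -4*s - 1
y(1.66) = -6.17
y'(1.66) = -7.64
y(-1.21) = -0.72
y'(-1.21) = 3.84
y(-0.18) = 1.12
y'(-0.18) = -0.28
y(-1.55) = -2.26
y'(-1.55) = 5.20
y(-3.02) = -14.22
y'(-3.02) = 11.08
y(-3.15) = -15.70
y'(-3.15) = 11.60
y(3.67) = -29.61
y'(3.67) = -15.68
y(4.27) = -39.74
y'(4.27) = -18.08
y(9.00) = -170.00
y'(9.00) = -37.00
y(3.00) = -20.00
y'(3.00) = -13.00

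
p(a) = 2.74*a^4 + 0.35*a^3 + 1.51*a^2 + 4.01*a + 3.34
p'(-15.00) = -36795.04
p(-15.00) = 137814.19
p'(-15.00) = -36795.04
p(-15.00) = 137814.19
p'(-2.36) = -141.33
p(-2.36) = 82.68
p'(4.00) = 734.33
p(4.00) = 767.38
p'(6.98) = 3803.40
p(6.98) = 6727.80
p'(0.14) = 4.48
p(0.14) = 3.93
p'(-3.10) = -321.77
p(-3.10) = 248.04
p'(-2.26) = -123.97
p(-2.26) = 69.43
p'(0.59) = 8.41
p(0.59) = 6.64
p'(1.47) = 45.53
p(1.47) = 26.40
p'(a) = 10.96*a^3 + 1.05*a^2 + 3.02*a + 4.01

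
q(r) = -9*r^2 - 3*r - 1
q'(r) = -18*r - 3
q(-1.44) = -15.34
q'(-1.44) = 22.92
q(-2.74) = -60.35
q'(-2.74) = 46.32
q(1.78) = -34.86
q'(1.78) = -35.04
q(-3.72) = -114.39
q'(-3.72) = 63.96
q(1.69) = -31.77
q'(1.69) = -33.42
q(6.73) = -428.83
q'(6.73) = -124.14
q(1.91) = -39.56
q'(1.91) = -37.38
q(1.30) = -20.11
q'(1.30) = -26.40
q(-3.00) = -73.00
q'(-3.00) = 51.00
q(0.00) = -1.00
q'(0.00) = -3.00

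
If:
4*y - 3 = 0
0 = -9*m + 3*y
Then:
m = 1/4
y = 3/4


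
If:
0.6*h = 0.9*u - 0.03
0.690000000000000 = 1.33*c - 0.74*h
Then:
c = 0.834586466165414*u + 0.490977443609023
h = 1.5*u - 0.05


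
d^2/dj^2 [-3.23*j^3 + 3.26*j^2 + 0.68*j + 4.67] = 6.52 - 19.38*j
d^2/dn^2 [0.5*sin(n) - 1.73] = -0.5*sin(n)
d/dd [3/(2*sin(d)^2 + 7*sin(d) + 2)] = -3*(4*sin(d) + 7)*cos(d)/(7*sin(d) - cos(2*d) + 3)^2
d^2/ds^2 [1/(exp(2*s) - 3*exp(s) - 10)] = ((3 - 4*exp(s))*(-exp(2*s) + 3*exp(s) + 10) - 2*(2*exp(s) - 3)^2*exp(s))*exp(s)/(-exp(2*s) + 3*exp(s) + 10)^3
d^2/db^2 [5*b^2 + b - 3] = 10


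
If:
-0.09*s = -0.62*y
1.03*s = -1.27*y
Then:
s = 0.00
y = 0.00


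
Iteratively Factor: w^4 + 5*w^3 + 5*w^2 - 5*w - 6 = (w + 1)*(w^3 + 4*w^2 + w - 6) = (w + 1)*(w + 2)*(w^2 + 2*w - 3) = (w + 1)*(w + 2)*(w + 3)*(w - 1)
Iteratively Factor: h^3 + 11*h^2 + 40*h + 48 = (h + 4)*(h^2 + 7*h + 12) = (h + 3)*(h + 4)*(h + 4)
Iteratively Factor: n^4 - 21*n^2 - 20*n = (n - 5)*(n^3 + 5*n^2 + 4*n) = (n - 5)*(n + 4)*(n^2 + n) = (n - 5)*(n + 1)*(n + 4)*(n)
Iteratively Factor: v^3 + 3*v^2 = (v + 3)*(v^2) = v*(v + 3)*(v)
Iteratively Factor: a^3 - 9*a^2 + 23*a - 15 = (a - 3)*(a^2 - 6*a + 5) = (a - 5)*(a - 3)*(a - 1)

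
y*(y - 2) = y^2 - 2*y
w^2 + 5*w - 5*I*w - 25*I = (w + 5)*(w - 5*I)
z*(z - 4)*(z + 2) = z^3 - 2*z^2 - 8*z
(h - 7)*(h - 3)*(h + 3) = h^3 - 7*h^2 - 9*h + 63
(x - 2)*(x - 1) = x^2 - 3*x + 2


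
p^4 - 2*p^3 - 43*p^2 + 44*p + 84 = (p - 7)*(p - 2)*(p + 1)*(p + 6)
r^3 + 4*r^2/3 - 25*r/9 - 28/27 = (r - 4/3)*(r + 1/3)*(r + 7/3)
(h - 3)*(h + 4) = h^2 + h - 12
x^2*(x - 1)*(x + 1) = x^4 - x^2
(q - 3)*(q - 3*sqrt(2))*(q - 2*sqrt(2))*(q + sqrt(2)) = q^4 - 4*sqrt(2)*q^3 - 3*q^3 + 2*q^2 + 12*sqrt(2)*q^2 - 6*q + 12*sqrt(2)*q - 36*sqrt(2)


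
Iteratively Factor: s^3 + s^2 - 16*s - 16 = (s + 4)*(s^2 - 3*s - 4) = (s - 4)*(s + 4)*(s + 1)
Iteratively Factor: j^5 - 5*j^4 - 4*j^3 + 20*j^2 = (j - 2)*(j^4 - 3*j^3 - 10*j^2) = (j - 5)*(j - 2)*(j^3 + 2*j^2) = j*(j - 5)*(j - 2)*(j^2 + 2*j) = j*(j - 5)*(j - 2)*(j + 2)*(j)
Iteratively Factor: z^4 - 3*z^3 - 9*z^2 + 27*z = (z + 3)*(z^3 - 6*z^2 + 9*z) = (z - 3)*(z + 3)*(z^2 - 3*z) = z*(z - 3)*(z + 3)*(z - 3)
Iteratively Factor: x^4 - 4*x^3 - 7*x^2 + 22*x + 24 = (x + 1)*(x^3 - 5*x^2 - 2*x + 24) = (x + 1)*(x + 2)*(x^2 - 7*x + 12) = (x - 3)*(x + 1)*(x + 2)*(x - 4)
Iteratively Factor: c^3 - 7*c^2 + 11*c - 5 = (c - 5)*(c^2 - 2*c + 1) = (c - 5)*(c - 1)*(c - 1)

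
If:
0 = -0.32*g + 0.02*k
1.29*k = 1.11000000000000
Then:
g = 0.05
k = 0.86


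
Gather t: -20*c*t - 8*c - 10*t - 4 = -8*c + t*(-20*c - 10) - 4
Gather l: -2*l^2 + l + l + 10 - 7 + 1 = -2*l^2 + 2*l + 4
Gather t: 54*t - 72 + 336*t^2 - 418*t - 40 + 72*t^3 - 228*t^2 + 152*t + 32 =72*t^3 + 108*t^2 - 212*t - 80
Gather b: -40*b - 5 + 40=35 - 40*b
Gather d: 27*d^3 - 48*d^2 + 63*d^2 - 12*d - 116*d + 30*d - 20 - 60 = 27*d^3 + 15*d^2 - 98*d - 80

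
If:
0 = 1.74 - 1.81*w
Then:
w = 0.96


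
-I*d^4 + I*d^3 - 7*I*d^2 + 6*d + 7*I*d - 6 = (d - 3*I)*(d + I)*(d + 2*I)*(-I*d + I)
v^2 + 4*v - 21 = (v - 3)*(v + 7)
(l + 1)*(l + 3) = l^2 + 4*l + 3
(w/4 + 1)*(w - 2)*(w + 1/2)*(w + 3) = w^4/4 + 11*w^3/8 + w^2/8 - 25*w/4 - 3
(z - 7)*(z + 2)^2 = z^3 - 3*z^2 - 24*z - 28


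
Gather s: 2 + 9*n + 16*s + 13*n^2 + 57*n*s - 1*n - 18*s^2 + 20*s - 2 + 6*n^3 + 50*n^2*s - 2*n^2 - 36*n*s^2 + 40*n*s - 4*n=6*n^3 + 11*n^2 + 4*n + s^2*(-36*n - 18) + s*(50*n^2 + 97*n + 36)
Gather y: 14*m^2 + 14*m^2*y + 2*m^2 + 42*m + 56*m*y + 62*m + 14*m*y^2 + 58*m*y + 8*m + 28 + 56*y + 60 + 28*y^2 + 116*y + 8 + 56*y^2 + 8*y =16*m^2 + 112*m + y^2*(14*m + 84) + y*(14*m^2 + 114*m + 180) + 96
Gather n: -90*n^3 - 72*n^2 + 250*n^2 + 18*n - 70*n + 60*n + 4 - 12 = -90*n^3 + 178*n^2 + 8*n - 8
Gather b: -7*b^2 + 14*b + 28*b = -7*b^2 + 42*b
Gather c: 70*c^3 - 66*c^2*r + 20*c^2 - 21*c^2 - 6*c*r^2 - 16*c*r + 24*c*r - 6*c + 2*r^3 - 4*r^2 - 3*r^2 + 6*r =70*c^3 + c^2*(-66*r - 1) + c*(-6*r^2 + 8*r - 6) + 2*r^3 - 7*r^2 + 6*r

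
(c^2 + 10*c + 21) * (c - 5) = c^3 + 5*c^2 - 29*c - 105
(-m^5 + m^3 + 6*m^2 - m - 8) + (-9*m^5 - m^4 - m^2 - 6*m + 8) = -10*m^5 - m^4 + m^3 + 5*m^2 - 7*m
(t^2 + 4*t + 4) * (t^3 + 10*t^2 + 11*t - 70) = t^5 + 14*t^4 + 55*t^3 + 14*t^2 - 236*t - 280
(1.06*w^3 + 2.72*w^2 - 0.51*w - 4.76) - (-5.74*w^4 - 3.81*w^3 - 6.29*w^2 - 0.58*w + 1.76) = 5.74*w^4 + 4.87*w^3 + 9.01*w^2 + 0.07*w - 6.52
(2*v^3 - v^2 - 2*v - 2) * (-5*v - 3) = -10*v^4 - v^3 + 13*v^2 + 16*v + 6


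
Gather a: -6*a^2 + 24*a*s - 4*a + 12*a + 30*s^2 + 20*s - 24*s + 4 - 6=-6*a^2 + a*(24*s + 8) + 30*s^2 - 4*s - 2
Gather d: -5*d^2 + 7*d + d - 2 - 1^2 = -5*d^2 + 8*d - 3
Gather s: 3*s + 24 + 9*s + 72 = 12*s + 96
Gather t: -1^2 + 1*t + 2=t + 1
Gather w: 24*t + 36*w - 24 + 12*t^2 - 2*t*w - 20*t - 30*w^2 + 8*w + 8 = 12*t^2 + 4*t - 30*w^2 + w*(44 - 2*t) - 16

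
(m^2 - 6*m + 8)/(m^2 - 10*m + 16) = (m - 4)/(m - 8)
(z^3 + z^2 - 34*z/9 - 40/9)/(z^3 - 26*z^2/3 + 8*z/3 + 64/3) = (z + 5/3)/(z - 8)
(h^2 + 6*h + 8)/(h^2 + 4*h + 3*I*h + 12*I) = (h + 2)/(h + 3*I)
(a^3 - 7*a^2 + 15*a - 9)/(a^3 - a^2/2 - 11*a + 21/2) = 2*(a - 3)/(2*a + 7)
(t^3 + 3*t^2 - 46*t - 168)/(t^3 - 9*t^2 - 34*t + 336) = (t + 4)/(t - 8)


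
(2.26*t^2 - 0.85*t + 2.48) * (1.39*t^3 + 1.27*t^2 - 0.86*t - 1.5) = 3.1414*t^5 + 1.6887*t^4 + 0.4241*t^3 + 0.4906*t^2 - 0.8578*t - 3.72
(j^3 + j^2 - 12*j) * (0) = 0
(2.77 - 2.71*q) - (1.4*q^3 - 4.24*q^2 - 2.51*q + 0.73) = -1.4*q^3 + 4.24*q^2 - 0.2*q + 2.04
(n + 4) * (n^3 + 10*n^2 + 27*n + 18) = n^4 + 14*n^3 + 67*n^2 + 126*n + 72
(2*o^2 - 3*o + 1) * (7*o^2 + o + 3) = 14*o^4 - 19*o^3 + 10*o^2 - 8*o + 3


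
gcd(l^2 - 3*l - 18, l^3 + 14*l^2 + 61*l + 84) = l + 3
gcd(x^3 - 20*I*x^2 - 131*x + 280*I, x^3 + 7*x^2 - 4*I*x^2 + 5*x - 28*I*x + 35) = x - 5*I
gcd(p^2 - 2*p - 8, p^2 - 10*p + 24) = p - 4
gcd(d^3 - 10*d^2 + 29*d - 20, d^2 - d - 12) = d - 4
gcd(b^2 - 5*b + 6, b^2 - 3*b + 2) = b - 2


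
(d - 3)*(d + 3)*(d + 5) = d^3 + 5*d^2 - 9*d - 45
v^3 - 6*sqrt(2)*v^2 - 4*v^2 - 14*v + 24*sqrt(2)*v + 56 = (v - 4)*(v - 7*sqrt(2))*(v + sqrt(2))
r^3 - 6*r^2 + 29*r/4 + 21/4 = (r - 7/2)*(r - 3)*(r + 1/2)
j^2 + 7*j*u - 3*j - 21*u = (j - 3)*(j + 7*u)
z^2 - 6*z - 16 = (z - 8)*(z + 2)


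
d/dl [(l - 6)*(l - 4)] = 2*l - 10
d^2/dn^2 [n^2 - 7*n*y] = 2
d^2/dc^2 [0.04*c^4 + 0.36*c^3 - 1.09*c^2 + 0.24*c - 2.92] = 0.48*c^2 + 2.16*c - 2.18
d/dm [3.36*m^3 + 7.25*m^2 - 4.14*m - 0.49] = 10.08*m^2 + 14.5*m - 4.14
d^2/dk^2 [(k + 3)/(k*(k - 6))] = 2*(k^3 + 9*k^2 - 54*k + 108)/(k^3*(k^3 - 18*k^2 + 108*k - 216))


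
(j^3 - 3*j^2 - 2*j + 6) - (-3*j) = j^3 - 3*j^2 + j + 6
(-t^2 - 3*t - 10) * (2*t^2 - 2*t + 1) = -2*t^4 - 4*t^3 - 15*t^2 + 17*t - 10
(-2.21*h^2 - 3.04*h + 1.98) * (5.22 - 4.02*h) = 8.8842*h^3 + 0.6846*h^2 - 23.8284*h + 10.3356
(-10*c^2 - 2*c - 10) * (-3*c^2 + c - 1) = 30*c^4 - 4*c^3 + 38*c^2 - 8*c + 10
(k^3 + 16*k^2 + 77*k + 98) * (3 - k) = -k^4 - 13*k^3 - 29*k^2 + 133*k + 294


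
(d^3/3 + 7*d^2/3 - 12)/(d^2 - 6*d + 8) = (d^2 + 9*d + 18)/(3*(d - 4))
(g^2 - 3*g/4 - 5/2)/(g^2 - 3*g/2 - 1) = (4*g + 5)/(2*(2*g + 1))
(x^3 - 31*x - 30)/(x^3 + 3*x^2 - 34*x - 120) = (x + 1)/(x + 4)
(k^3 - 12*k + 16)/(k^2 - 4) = (k^2 + 2*k - 8)/(k + 2)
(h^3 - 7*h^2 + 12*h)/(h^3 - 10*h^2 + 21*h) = (h - 4)/(h - 7)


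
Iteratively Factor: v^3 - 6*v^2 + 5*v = (v - 1)*(v^2 - 5*v) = v*(v - 1)*(v - 5)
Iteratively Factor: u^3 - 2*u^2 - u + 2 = (u - 2)*(u^2 - 1) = (u - 2)*(u - 1)*(u + 1)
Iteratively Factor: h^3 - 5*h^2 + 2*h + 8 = (h - 4)*(h^2 - h - 2) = (h - 4)*(h + 1)*(h - 2)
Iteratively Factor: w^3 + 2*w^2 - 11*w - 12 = (w + 1)*(w^2 + w - 12) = (w - 3)*(w + 1)*(w + 4)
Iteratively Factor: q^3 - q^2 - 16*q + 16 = (q - 4)*(q^2 + 3*q - 4) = (q - 4)*(q - 1)*(q + 4)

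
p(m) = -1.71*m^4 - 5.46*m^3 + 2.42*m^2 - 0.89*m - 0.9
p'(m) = -6.84*m^3 - 16.38*m^2 + 4.84*m - 0.89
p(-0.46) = 0.48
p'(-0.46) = -5.92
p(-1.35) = 12.47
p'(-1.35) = -20.45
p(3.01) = -270.92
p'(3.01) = -321.26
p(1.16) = -10.29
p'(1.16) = -27.99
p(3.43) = -432.50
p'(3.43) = -453.02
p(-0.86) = 4.19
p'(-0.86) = -12.82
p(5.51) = -2421.87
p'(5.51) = -1615.74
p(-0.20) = -0.58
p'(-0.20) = -2.46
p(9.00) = -15012.54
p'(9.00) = -6270.47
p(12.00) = -44556.54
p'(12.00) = -14121.05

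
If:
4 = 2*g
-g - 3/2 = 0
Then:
No Solution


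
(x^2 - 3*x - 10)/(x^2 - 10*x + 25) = (x + 2)/(x - 5)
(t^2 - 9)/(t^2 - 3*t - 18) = (t - 3)/(t - 6)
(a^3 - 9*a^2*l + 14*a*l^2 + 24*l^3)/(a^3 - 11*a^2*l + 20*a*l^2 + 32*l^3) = (a - 6*l)/(a - 8*l)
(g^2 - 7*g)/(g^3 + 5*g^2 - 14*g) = (g - 7)/(g^2 + 5*g - 14)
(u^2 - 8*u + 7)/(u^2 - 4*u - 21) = (u - 1)/(u + 3)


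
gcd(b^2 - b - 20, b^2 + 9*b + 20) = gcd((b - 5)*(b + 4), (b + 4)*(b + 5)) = b + 4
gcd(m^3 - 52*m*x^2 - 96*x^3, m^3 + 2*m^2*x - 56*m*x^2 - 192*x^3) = -m^2 + 2*m*x + 48*x^2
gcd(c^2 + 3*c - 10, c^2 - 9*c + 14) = c - 2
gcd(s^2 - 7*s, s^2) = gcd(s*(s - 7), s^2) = s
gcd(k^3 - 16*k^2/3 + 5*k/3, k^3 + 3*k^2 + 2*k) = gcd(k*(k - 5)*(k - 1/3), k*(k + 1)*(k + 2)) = k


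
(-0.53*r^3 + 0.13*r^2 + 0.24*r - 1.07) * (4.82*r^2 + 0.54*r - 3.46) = -2.5546*r^5 + 0.3404*r^4 + 3.0608*r^3 - 5.4776*r^2 - 1.4082*r + 3.7022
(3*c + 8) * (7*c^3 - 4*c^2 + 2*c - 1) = 21*c^4 + 44*c^3 - 26*c^2 + 13*c - 8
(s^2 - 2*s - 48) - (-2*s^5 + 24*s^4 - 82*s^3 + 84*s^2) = 2*s^5 - 24*s^4 + 82*s^3 - 83*s^2 - 2*s - 48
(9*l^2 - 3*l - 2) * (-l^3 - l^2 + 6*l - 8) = -9*l^5 - 6*l^4 + 59*l^3 - 88*l^2 + 12*l + 16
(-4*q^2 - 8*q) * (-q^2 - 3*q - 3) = 4*q^4 + 20*q^3 + 36*q^2 + 24*q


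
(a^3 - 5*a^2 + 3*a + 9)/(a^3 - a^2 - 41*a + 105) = (a^2 - 2*a - 3)/(a^2 + 2*a - 35)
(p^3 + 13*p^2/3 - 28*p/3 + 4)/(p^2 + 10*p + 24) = (3*p^2 - 5*p + 2)/(3*(p + 4))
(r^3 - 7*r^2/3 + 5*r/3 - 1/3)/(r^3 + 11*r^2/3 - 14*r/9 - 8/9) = 3*(3*r^3 - 7*r^2 + 5*r - 1)/(9*r^3 + 33*r^2 - 14*r - 8)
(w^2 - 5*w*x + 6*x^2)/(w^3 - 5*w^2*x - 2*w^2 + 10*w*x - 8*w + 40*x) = (w^2 - 5*w*x + 6*x^2)/(w^3 - 5*w^2*x - 2*w^2 + 10*w*x - 8*w + 40*x)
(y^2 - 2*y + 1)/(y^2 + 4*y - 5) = (y - 1)/(y + 5)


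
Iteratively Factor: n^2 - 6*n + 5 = (n - 5)*(n - 1)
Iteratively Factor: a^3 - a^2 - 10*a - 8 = (a + 2)*(a^2 - 3*a - 4) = (a + 1)*(a + 2)*(a - 4)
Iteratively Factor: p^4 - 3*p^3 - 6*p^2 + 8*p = (p - 1)*(p^3 - 2*p^2 - 8*p) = (p - 4)*(p - 1)*(p^2 + 2*p) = p*(p - 4)*(p - 1)*(p + 2)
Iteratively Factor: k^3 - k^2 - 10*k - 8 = (k + 2)*(k^2 - 3*k - 4) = (k + 1)*(k + 2)*(k - 4)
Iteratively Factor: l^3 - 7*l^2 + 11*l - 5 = (l - 1)*(l^2 - 6*l + 5) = (l - 1)^2*(l - 5)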